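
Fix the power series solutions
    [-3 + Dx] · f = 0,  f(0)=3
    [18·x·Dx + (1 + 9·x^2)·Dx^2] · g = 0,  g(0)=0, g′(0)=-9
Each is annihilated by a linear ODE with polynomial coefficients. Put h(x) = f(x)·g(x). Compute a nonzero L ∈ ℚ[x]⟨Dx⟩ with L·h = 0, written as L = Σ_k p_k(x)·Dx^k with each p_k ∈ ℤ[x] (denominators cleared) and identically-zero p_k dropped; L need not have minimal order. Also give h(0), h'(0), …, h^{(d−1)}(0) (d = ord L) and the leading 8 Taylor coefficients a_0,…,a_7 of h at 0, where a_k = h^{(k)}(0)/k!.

L = (9 - 54·x + 81·x^2) + (-6 + 18·x - 54·x^2)·Dx + (1 + 9·x^2)·Dx^2  (order 2).
h: a_k = 0, -27, -81, -81/2, 243/2, -6561/40, -8019/8, 610173/560, …
ICs: h(0) = 0, h′(0) = -27.

f: a_k = 3, 9, 27/2, 27/2, 81/8, 243/40, 243/80, 729/560, …
g: a_k = 0, -9, 0, 27, 0, -729/5, 0, 6561/7, …
h₀=f·g: eliminate ⇒ L₀, order ≤ 1·2.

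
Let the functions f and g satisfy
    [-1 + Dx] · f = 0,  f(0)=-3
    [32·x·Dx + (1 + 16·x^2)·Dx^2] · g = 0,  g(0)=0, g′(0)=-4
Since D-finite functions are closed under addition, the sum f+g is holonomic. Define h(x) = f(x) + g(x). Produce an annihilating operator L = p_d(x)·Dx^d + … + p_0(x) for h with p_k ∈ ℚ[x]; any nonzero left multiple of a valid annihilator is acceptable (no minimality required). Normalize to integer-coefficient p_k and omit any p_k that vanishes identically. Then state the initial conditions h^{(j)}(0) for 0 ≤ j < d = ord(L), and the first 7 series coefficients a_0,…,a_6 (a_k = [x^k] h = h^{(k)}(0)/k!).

L = (32 - 32·x - 1536·x^2 - 512·x^3)·Dx + (-33 + 1504·x^2 - 256·x^4)·Dx^2 + (1 + 32·x + 32·x^2 + 512·x^3 + 256·x^4)·Dx^3  (order 3).
h: a_k = -3, -7, -3/2, 125/6, -1/8, -8193/40, -1/240, …
ICs: h(0) = -3, h′(0) = -7, h′′(0) = -3.

f: a_k = -3, -3, -3/2, -1/2, -1/8, -1/40, -1/240, …
g: a_k = 0, -4, 0, 64/3, 0, -1024/5, 0, …
L₀ := lclm(L_f,L_g); ord L₀ ≤ 1+2.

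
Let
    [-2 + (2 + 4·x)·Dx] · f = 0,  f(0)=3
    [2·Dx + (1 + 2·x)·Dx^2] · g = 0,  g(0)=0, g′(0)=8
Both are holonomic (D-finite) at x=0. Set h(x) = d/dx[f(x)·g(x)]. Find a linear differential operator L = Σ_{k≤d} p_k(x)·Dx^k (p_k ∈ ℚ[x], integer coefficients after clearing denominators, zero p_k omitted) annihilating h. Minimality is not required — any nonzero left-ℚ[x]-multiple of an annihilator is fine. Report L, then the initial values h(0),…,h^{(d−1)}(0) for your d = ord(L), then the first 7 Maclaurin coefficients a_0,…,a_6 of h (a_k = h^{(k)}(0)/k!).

f: a_k = 3, 3, -3/2, 3/2, -15/8, 21/8, -63/16, …
g: a_k = 0, 8, -8, 32/3, -16, 128/5, -128/3, …
f·g: L₀ = L_f ⊗_s L_g, ord ≤ 1·2.
Differentiate: ansatz ord ≤ ord L₀ ⇒ L.
L = 1 + (4 + 8·x)·Dx + (1 + 4·x + 4·x^2)·Dx^2  (order 2).
h: a_k = 24, 0, -12, 32, -71, 744/5, -3043/10, …
ICs: h(0) = 24, h′(0) = 0.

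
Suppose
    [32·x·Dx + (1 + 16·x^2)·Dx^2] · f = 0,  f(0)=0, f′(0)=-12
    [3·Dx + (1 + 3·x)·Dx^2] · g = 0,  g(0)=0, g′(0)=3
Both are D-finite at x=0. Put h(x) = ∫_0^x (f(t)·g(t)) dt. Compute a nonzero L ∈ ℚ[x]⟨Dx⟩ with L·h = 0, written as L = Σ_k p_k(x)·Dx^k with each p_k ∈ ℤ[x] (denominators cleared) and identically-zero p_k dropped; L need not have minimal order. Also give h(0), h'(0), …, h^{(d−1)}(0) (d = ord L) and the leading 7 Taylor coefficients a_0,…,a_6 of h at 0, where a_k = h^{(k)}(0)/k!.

L = (15744 + 89280·x + 811008·x^2 + 5299200·x^3 + 13271040·x^4 + 17252352·x^5 + 21233664·x^7)·Dx^2 + (4258 + 91200·x + 775488·x^2 + 4635648·x^3 + 18247680·x^4 + 41140224·x^5 + 46448640·x^6 + 21233664·x^7 + 74317824·x^8)·Dx^3 + (492 + 12548·x + 131328·x^2 + 747968·x^3 + 3219456·x^4 + 10146816·x^5 + 21233664·x^6 + 24920064·x^7 + 21233664·x^8 + 42467328·x^9)·Dx^4 + (73 + 822·x + 6161·x^2 + 34944·x^3 + 151168·x^4 + 500736·x^5 + 1322496·x^6 + 2654208·x^7 + 3244032·x^8 + 3538944·x^9 + 5308416·x^10)·Dx^5  (order 5).
h: a_k = 0, 0, 0, -12, 27/2, 84/5, -15/2, …
ICs: h(0) = 0, h′(0) = 0, h′′(0) = 0, h′′′(0) = -72, h′′′′(0) = 324.

f: a_k = 0, -12, 0, 64, 0, -3072/5, 0, …
g: a_k = 0, 3, -9/2, 9, -81/4, 243/5, -243/2, …
Sym-product of L_f,L_g gives L₀ (≤ ord 4).
Integrate: L := L₀·Dx.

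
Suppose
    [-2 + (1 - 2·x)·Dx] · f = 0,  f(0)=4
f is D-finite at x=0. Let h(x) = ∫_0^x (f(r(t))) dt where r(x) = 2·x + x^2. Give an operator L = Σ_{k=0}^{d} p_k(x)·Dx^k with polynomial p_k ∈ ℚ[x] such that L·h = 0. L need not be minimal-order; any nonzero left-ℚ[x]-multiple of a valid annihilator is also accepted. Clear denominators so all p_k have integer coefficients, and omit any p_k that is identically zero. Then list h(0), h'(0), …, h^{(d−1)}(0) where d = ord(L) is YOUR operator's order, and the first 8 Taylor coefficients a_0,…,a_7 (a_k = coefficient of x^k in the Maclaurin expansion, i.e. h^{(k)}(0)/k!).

L = (4 + 4·x)·Dx + (-1 + 4·x + 2·x^2)·Dx^2  (order 2).
h: a_k = 0, 4, 8, 24, 80, 1424/5, 1056, 28192/7, …
ICs: h(0) = 0, h′(0) = 4.

f: a_k = 4, 8, 16, 32, 64, 128, 256, 512, …
Substitute x→r, Dx→(1/r')Dx; clear ⇒ L₀.
h=∫h₀ ⇒ L = L₀·Dx.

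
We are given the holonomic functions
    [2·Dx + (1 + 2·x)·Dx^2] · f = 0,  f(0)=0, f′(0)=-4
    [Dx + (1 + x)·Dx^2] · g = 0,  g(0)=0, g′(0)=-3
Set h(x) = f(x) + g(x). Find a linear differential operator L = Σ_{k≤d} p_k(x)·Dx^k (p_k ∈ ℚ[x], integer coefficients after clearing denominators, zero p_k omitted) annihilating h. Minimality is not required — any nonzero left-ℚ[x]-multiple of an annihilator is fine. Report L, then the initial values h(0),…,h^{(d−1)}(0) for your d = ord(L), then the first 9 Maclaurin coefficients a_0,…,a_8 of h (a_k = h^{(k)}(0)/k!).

L = 4·Dx + (6 + 8·x)·Dx^2 + (1 + 3·x + 2·x^2)·Dx^3  (order 3).
h: a_k = 0, -7, 11/2, -19/3, 35/4, -67/5, 131/6, -37, 515/8, …
ICs: h(0) = 0, h′(0) = -7, h′′(0) = 11.

f: a_k = 0, -4, 4, -16/3, 8, -64/5, 64/3, -256/7, 64, …
g: a_k = 0, -3, 3/2, -1, 3/4, -3/5, 1/2, -3/7, 3/8, …
Sum ⇒ L₀ = lclm(L_f,L_g) in ℚ(x)⟨Dx⟩.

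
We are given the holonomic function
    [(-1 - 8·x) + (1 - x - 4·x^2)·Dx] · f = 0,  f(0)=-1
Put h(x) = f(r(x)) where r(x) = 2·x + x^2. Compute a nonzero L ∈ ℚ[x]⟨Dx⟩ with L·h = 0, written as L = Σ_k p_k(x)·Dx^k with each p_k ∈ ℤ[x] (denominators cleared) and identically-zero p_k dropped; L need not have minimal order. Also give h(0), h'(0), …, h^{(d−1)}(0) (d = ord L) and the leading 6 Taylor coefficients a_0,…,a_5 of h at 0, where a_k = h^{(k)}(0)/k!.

f: a_k = -1, -1, -5, -9, -29, -65, …
Substitute x→r, Dx→(1/r')Dx; clear ⇒ L₀.
L = (2 + 34·x + 48·x^2 + 16·x^3) + (-1 + 2·x + 17·x^2 + 16·x^3 + 4·x^4)·Dx  (order 1).
h: a_k = -1, -2, -21, -92, -577, -3062, …
ICs: h(0) = -1.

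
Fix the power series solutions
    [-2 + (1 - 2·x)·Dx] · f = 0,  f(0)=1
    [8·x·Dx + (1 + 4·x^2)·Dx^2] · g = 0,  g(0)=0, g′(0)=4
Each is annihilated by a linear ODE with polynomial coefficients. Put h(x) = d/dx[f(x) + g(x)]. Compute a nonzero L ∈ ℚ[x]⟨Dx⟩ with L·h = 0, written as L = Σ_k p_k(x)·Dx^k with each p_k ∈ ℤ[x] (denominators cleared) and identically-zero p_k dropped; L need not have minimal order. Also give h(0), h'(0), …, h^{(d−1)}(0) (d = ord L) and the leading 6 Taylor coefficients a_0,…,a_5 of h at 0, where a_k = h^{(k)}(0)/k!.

f: a_k = 1, 2, 4, 8, 16, 32, …
g: a_k = 0, 4, 0, -16/3, 0, 64/5, …
f+g: L₀ = lclm(L_f,L_g), ord ≤ 1+2.
h=h₀': d/dx-closure on L₀ ⇒ L.
L = (-8 + 64·x + 96·x^2) + (8 - 8·x + 32·x^2 + 96·x^3)·Dx + (-1 + 16·x^4)·Dx^2  (order 2).
h: a_k = 6, 8, 8, 64, 224, 384, …
ICs: h(0) = 6, h′(0) = 8.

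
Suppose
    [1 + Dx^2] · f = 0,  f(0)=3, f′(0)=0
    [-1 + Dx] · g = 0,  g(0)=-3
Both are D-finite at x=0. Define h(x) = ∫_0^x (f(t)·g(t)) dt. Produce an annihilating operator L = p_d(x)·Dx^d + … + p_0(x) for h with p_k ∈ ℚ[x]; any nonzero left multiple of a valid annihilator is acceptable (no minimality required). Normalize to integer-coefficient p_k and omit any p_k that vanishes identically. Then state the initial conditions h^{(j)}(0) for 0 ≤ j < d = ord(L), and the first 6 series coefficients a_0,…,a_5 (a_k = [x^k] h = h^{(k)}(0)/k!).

L = 2·Dx - 2·Dx^2 + Dx^3  (order 3).
h: a_k = 0, -9, -9/2, 0, 3/4, 3/10, …
ICs: h(0) = 0, h′(0) = -9, h′′(0) = -9.

f: a_k = 3, 0, -3/2, 0, 1/8, 0, …
g: a_k = -3, -3, -3/2, -1/2, -1/8, -1/40, …
h₀=f·g: eliminate ⇒ L₀, order ≤ 2·1.
h=∫h₀ ⇒ L = L₀·Dx.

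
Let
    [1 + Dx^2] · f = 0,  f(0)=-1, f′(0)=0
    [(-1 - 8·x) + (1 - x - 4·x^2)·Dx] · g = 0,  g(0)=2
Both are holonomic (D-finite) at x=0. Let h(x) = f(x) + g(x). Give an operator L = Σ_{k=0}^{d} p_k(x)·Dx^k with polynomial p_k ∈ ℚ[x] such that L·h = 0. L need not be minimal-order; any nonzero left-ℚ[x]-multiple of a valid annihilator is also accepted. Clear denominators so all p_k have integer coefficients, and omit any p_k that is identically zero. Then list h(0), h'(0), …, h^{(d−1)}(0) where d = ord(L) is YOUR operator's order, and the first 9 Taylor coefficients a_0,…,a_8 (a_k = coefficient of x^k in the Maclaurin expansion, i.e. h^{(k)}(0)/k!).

f: a_k = -1, 0, 1/2, 0, -1/24, 0, 1/720, 0, -1/40320, …
g: a_k = 2, 2, 10, 18, 58, 130, 362, 882, 2330, …
L₀ := lclm(L_f,L_g); ord L₀ ≤ 2+1.
L = (-55 - 486·x - 553·x^2 - 1488·x^3 - 80·x^4 - 128·x^5) + (11 + 11·x + 23·x^2 - 169·x^3 - 348·x^4 - 48·x^5 - 64·x^6)·Dx + (-55 - 486·x - 553·x^2 - 1488·x^3 - 80·x^4 - 128·x^5)·Dx^2 + (11 + 11·x + 23·x^2 - 169·x^3 - 348·x^4 - 48·x^5 - 64·x^6)·Dx^3  (order 3).
h: a_k = 1, 2, 21/2, 18, 1391/24, 130, 260641/720, 882, 93945599/40320, …
ICs: h(0) = 1, h′(0) = 2, h′′(0) = 21.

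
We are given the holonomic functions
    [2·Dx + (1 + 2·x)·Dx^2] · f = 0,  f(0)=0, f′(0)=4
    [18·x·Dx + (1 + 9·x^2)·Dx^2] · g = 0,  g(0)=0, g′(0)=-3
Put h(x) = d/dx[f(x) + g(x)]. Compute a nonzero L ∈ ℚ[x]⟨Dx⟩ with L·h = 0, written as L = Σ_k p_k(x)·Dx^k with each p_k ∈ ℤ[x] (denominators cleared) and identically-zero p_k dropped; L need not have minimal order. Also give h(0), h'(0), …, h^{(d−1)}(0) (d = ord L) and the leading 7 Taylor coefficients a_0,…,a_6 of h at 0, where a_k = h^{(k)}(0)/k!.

f: a_k = 0, 4, -4, 16/3, -8, 64/5, -64/3, …
g: a_k = 0, -3, 0, 9, 0, -243/5, 0, …
Weyl lclm of L_f,L_g ⇒ L₀ (ord ≤ 4).
h₀' ⇒ L via d/dx closure of L₀.
L = (-18 - 108·x + 486·x^2 + 324·x^3) + (-13 - 36·x + 135·x^2 + 972·x^3 + 648·x^4)·Dx + (-1 + 7·x + 18·x^2 + 81·x^3 + 243·x^4 + 162·x^5)·Dx^2  (order 2).
h: a_k = 1, -8, 43, -32, -179, -128, 2443, …
ICs: h(0) = 1, h′(0) = -8.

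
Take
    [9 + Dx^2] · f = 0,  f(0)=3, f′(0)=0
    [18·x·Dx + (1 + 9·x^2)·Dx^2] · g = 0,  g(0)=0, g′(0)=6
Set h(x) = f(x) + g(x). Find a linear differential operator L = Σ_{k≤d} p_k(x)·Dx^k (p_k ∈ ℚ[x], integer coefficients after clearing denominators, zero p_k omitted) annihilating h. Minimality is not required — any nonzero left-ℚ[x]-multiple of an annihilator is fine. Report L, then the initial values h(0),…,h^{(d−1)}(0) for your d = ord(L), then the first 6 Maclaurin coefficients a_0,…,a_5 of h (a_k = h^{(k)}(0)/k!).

f: a_k = 3, 0, -27/2, 0, 81/8, 0, …
g: a_k = 0, 6, 0, -18, 0, 486/5, …
L₀ := lclm(L_f,L_g); ord L₀ ≤ 2+2.
L = (-1782·x + 20412·x^3 + 13122·x^5)·Dx + (-9 + 567·x^2 + 6561·x^4 + 6561·x^6)·Dx^2 + (-198·x + 2268·x^3 + 1458·x^5)·Dx^3 + (-1 + 63·x^2 + 729·x^4 + 729·x^6)·Dx^4  (order 4).
h: a_k = 3, 6, -27/2, -18, 81/8, 486/5, …
ICs: h(0) = 3, h′(0) = 6, h′′(0) = -27, h′′′(0) = -108.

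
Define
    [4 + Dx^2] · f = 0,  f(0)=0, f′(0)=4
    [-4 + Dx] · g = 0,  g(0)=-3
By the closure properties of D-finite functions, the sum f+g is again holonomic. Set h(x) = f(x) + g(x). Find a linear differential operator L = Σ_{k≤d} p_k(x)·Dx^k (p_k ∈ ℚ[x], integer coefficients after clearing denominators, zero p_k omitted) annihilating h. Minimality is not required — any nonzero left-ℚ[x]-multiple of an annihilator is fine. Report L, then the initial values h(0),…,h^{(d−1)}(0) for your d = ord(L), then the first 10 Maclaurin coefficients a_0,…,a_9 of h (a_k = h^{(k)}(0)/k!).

f: a_k = 0, 4, 0, -8/3, 0, 8/15, 0, -16/315, 0, 8/2835, …
g: a_k = -3, -12, -24, -32, -32, -128/5, -256/15, -1024/105, -512/105, -2048/945, …
Weyl lclm of L_f,L_g ⇒ L₀ (ord ≤ 3).
L = -16 + 4·Dx - 4·Dx^2 + Dx^3  (order 3).
h: a_k = -3, -8, -24, -104/3, -32, -376/15, -256/15, -3088/315, -512/105, -6136/2835, …
ICs: h(0) = -3, h′(0) = -8, h′′(0) = -48.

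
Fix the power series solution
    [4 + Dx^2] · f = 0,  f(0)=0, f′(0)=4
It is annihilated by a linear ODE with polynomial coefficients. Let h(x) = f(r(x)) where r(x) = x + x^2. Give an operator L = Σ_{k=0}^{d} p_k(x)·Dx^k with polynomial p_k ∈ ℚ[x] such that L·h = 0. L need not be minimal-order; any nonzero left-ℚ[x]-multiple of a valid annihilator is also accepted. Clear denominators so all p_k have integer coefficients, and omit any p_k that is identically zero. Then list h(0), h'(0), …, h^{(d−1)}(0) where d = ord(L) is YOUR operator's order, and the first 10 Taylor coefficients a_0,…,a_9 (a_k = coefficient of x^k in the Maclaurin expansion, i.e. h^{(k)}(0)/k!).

L = (4 + 24·x + 48·x^2 + 32·x^3) - 2·Dx + (1 + 2·x)·Dx^2  (order 2).
h: a_k = 0, 4, 4, -8/3, -8, -112/15, 0, 1664/315, 224/45, 4544/2835, …
ICs: h(0) = 0, h′(0) = 4.

f: a_k = 0, 4, 0, -8/3, 0, 8/15, 0, -16/315, 0, 8/2835, …
Substitute x→r, Dx→(1/r')Dx; clear ⇒ L₀.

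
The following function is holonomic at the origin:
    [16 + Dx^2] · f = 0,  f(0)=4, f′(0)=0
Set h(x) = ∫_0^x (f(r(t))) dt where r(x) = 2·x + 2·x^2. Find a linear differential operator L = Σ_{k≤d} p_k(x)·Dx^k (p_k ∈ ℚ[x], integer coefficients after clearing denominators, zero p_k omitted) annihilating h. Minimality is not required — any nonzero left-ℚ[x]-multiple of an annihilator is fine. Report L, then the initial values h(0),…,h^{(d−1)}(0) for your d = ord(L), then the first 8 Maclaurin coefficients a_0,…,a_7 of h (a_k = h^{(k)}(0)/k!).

f: a_k = 4, 0, -32, 0, 128/3, 0, -1024/45, 0, …
L₀ from L_f via x↦r, Dx↦r'^{-1}Dx.
∫: right-multiply L₀ by Dx.
L = (64 + 384·x + 768·x^2 + 512·x^3)·Dx - 2·Dx^2 + (1 + 2·x)·Dx^3  (order 3).
h: a_k = 0, 4, 0, -128/3, -64, 1664/15, 4096/9, 118784/315, …
ICs: h(0) = 0, h′(0) = 4, h′′(0) = 0.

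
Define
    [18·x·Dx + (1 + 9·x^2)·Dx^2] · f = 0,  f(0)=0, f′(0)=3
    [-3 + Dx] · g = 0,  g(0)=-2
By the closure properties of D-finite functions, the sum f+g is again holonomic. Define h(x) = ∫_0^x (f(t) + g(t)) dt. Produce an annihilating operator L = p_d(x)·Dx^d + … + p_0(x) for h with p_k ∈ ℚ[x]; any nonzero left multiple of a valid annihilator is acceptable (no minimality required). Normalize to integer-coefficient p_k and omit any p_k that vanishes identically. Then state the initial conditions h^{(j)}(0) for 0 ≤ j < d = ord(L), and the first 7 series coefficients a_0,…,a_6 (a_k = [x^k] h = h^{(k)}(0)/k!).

L = (18 - 108·x - 162·x^2)·Dx^2 + (-9 + 27·x + 27·x^2 - 81·x^3)·Dx^3 + (1 + 3·x + 9·x^2 + 27·x^3)·Dx^4  (order 4).
h: a_k = 0, -2, -3/2, -3, -9/2, -27/20, 297/40, …
ICs: h(0) = 0, h′(0) = -2, h′′(0) = -3, h′′′(0) = -18.

f: a_k = 0, 3, 0, -9, 0, 243/5, 0, …
g: a_k = -2, -6, -9, -9, -27/4, -81/20, -81/40, …
f+g: L₀ = lclm(L_f,L_g), ord ≤ 2+1.
Integrate: L := L₀·Dx.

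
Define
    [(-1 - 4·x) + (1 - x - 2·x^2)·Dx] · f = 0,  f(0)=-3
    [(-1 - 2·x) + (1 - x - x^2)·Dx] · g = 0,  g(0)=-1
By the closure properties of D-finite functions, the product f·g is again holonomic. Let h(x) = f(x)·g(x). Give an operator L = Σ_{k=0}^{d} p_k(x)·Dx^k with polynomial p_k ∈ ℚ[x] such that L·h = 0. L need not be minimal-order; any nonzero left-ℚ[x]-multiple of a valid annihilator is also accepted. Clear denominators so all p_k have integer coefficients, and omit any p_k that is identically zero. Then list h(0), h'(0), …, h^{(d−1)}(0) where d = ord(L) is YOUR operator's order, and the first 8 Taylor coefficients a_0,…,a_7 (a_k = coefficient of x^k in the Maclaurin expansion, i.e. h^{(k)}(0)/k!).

f: a_k = -3, -3, -9, -15, -33, -63, -129, -255, …
g: a_k = -1, -1, -2, -3, -5, -8, -13, -21, …
f·g: L₀ = L_f ⊗_s L_g, ord ≤ 1·1.
L = (-2 - 4·x + 9·x^2 + 8·x^3) + (1 - 2·x - 2·x^2 + 3·x^3 + 2·x^4)·Dx  (order 1).
h: a_k = 3, 6, 18, 39, 90, 192, 411, 858, …
ICs: h(0) = 3.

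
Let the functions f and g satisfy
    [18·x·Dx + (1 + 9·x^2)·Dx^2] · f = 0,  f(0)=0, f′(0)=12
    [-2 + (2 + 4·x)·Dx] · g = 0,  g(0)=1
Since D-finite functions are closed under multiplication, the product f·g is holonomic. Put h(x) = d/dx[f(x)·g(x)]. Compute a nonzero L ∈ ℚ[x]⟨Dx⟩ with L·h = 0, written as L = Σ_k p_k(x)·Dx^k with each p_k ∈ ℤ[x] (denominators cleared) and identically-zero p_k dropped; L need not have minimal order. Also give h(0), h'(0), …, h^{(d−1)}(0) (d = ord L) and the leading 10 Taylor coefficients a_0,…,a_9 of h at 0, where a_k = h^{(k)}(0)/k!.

L = (5 + 60·x - 84·x^2 - 324·x^3 - 81·x^4) + (8 + 58·x + 18·x^2 - 618·x^3 - 1134·x^4 - 324·x^5)·Dx + (1 - 2·x - 14·x^2 - 54·x^3 - 219·x^4 - 324·x^5 - 108·x^6)·Dx^2  (order 2).
h: a_k = 12, 24, -126, -120, 2049/2, 5607/5, -187623/20, -324594/35, 18664911/224, 9280347/112, …
ICs: h(0) = 12, h′(0) = 24.

f: a_k = 0, 12, 0, -36, 0, 972/5, 0, -8748/7, 0, 8748, …
g: a_k = 1, 1, -1/2, 1/2, -5/8, 7/8, -21/16, 33/16, -429/128, 715/128, …
L₀ := L_f ⊗_s L_g (sym. prod.), ord ≤ 2.
h=h₀': d/dx-closure on L₀ ⇒ L.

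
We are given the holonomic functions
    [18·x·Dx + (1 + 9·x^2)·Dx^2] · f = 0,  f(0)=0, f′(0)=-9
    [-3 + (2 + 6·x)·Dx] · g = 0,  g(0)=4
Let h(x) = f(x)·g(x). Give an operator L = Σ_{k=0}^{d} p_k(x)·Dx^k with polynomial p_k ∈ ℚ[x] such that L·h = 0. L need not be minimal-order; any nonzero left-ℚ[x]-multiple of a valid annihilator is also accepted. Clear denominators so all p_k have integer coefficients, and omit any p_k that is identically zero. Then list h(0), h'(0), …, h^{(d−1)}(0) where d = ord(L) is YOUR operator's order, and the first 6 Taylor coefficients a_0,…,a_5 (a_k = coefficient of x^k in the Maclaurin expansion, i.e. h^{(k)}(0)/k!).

f: a_k = 0, -9, 0, 27, 0, -729/5, …
g: a_k = 4, 6, -9/2, 27/4, -405/32, 1701/64, …
Sym-product of L_f,L_g gives L₀ (≤ ord 2).
L = (27 - 108·x - 81·x^2) + (-12 + 36·x + 324·x^2 + 324·x^3)·Dx + (4 + 24·x + 72·x^2 + 216·x^3 + 324·x^4)·Dx^2  (order 2).
h: a_k = 0, -36, -54, 297/2, 405/4, -94527/160, …
ICs: h(0) = 0, h′(0) = -36.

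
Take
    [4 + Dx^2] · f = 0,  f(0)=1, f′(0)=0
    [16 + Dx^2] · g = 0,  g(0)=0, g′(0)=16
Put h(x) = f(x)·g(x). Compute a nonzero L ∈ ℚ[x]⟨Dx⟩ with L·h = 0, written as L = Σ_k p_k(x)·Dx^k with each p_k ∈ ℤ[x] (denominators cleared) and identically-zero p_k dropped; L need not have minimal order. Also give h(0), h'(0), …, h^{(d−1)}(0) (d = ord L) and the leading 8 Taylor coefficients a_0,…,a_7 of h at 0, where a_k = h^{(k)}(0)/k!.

f: a_k = 1, 0, -2, 0, 2/3, 0, -4/45, 0, …
g: a_k = 0, 16, 0, -128/3, 0, 512/15, 0, -4096/315, …
Sym-product of L_f,L_g gives L₀ (≤ ord 4).
L = 144 + 40·Dx^2 + Dx^4  (order 4).
h: a_k = 0, 16, 0, -224/3, 0, 1952/15, 0, -35008/315, …
ICs: h(0) = 0, h′(0) = 16, h′′(0) = 0, h′′′(0) = -448.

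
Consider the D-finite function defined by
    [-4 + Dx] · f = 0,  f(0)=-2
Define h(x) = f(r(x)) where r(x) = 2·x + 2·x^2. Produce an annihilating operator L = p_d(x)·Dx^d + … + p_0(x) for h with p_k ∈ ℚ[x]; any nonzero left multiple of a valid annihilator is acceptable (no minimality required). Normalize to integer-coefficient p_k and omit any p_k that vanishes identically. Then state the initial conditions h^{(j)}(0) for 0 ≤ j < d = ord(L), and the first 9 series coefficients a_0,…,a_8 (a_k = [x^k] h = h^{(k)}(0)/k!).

f: a_k = -2, -8, -16, -64/3, -64/3, -256/15, -512/45, -2048/315, -1024/315, …
Change of var in L_f (x↦r) gives L₀.
L = (-8 - 16·x) + Dx  (order 1).
h: a_k = -2, -16, -80, -896/3, -2752/3, -36352/15, -255488/45, -757760/63, -7365632/315, …
ICs: h(0) = -2.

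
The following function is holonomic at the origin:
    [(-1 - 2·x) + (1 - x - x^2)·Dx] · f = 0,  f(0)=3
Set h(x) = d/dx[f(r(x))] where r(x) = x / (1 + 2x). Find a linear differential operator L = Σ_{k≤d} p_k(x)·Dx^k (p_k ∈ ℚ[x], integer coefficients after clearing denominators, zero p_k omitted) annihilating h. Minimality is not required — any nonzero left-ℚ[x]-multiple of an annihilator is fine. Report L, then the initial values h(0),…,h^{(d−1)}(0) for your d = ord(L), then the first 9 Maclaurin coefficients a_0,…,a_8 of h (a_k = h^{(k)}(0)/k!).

L = (-6·x - 18·x^2 - 16·x^3) + (-1 - 9·x - 27·x^2 - 30·x^3 - 8·x^4)·Dx  (order 1).
h: a_k = 3, 0, -9, 36, -120, 378, -1155, 3456, -10179, …
ICs: h(0) = 3.

f: a_k = 3, 3, 6, 9, 15, 24, 39, 63, 102, …
f∘r: x↦r, Dx↦Dx/r' in L_f ⇒ L₀.
Derive L from L₀ (diff closure).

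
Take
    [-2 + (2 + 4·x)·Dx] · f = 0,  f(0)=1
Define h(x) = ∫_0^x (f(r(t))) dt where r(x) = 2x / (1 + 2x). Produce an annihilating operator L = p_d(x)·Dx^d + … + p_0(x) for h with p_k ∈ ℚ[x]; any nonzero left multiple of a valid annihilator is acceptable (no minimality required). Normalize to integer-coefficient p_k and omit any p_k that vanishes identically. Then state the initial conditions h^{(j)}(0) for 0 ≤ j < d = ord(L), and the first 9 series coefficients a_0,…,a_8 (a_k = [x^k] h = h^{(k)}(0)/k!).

f: a_k = 1, 1, -1/2, 1/2, -5/8, 7/8, -21/16, 33/16, -429/128, …
Substitute x→r, Dx→(1/r')Dx; clear ⇒ L₀.
∫: right-multiply L₀ by Dx.
L = -2·Dx + (1 + 8·x + 12·x^2)·Dx^2  (order 2).
h: a_k = 0, 1, 1, -2, 5, -74/5, 50, -1308/7, 753, …
ICs: h(0) = 0, h′(0) = 1.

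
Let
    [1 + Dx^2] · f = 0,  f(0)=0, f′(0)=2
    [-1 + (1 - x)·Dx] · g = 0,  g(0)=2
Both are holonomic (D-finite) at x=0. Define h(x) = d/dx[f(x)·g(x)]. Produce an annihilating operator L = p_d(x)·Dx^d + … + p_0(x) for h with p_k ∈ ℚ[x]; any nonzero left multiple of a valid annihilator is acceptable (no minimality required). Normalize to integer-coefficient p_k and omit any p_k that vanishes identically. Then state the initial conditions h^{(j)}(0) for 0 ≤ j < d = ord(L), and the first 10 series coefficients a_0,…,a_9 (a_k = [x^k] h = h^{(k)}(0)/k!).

L = (-1 - 2·x + x^2) + (-2 + 2·x)·Dx + (1 - 2·x + x^2)·Dx^2  (order 2).
h: a_k = 4, 8, 10, 40/3, 101/6, 101/5, 4241/180, 8482/315, 305353/10080, 305353/9072, …
ICs: h(0) = 4, h′(0) = 8.

f: a_k = 0, 2, 0, -1/3, 0, 1/60, 0, -1/2520, 0, 1/181440, …
g: a_k = 2, 2, 2, 2, 2, 2, 2, 2, 2, 2, …
h₀=f·g: eliminate ⇒ L₀, order ≤ 2·1.
Derive L from L₀ (diff closure).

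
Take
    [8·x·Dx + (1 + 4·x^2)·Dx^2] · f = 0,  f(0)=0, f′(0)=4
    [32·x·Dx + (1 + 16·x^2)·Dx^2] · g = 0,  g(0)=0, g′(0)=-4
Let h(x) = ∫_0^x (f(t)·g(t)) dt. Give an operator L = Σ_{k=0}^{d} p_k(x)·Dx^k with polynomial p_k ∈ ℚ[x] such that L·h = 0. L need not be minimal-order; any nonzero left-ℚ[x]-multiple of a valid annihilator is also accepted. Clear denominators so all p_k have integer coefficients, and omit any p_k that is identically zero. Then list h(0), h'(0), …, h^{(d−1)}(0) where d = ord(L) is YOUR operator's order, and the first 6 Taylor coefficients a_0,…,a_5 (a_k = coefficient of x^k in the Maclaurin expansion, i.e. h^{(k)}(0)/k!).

L = (-1536·x - 51200·x^3 - 262144·x^5 + 655360·x^7 + 6291456·x^9)·Dx^2 + (-80 - 6592·x^2 - 92160·x^4 - 229376·x^6 + 2293760·x^8 + 9437184·x^10)·Dx^3 + (-160·x - 4480·x^3 - 30720·x^5 + 69632·x^7 + 1310720·x^9 + 3145728·x^11)·Dx^4 + (-1 - 40·x^2 - 464·x^4 + 29696·x^8 + 163840·x^10 + 262144·x^12)·Dx^5  (order 5).
h: a_k = 0, 0, 0, -16/3, 0, 64/3, …
ICs: h(0) = 0, h′(0) = 0, h′′(0) = 0, h′′′(0) = -32, h′′′′(0) = 0.

f: a_k = 0, 4, 0, -16/3, 0, 64/5, …
g: a_k = 0, -4, 0, 64/3, 0, -1024/5, …
Sym-product of L_f,L_g gives L₀ (≤ ord 4).
∫: right-multiply L₀ by Dx.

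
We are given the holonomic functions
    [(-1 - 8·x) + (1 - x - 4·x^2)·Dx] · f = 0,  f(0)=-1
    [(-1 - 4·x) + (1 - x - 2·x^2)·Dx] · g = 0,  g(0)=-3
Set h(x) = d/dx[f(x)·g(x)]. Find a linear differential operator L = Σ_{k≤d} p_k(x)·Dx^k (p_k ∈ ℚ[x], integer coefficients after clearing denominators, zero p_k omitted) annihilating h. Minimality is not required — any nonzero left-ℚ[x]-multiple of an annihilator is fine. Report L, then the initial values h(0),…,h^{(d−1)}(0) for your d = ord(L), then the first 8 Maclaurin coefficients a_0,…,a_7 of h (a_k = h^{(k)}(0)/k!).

f: a_k = -1, -1, -5, -9, -29, -65, -181, -441, …
g: a_k = -3, -3, -9, -15, -33, -63, -129, -255, …
Sym-product of L_f,L_g gives L₀ (≤ ord 1).
Derive L from L₀ (diff closure).
L = (9 + 12·x - 9·x^2 - 272·x^3 - 144·x^4 + 720·x^5 + 640·x^6) + (-1 - 3·x + 24·x^2 + 17·x^3 - 115·x^4 - 66·x^5 + 168·x^6 + 128·x^7)·Dx  (order 1).
h: a_k = 6, 54, 198, 828, 2670, 8946, 27174, 82872, …
ICs: h(0) = 6.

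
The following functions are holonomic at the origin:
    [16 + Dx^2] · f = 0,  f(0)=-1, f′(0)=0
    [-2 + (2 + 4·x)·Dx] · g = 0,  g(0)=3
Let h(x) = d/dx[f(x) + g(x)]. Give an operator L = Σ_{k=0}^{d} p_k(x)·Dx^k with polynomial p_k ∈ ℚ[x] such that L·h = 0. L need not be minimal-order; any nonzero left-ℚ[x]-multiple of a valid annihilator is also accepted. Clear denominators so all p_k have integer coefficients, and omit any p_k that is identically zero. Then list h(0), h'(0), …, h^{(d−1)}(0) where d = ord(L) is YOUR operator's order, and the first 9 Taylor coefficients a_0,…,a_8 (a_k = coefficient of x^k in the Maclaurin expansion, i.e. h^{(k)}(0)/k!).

L = (-496 - 1024·x - 1024·x^2) + (-304 - 1632·x - 3072·x^2 - 2048·x^3)·Dx + (-31 - 64·x - 64·x^2)·Dx^2 + (-19 - 102·x - 192·x^2 - 128·x^3)·Dx^3  (order 3).
h: a_k = 3, 13, 9/2, -301/6, 105/8, 1261/120, 693/16, -470941/5040, 19305/128, …
ICs: h(0) = 3, h′(0) = 13, h′′(0) = 9.

f: a_k = -1, 0, 8, 0, -32/3, 0, 256/45, 0, -512/315, …
g: a_k = 3, 3, -3/2, 3/2, -15/8, 21/8, -63/16, 99/16, -1287/128, …
L₀ := lclm(L_f,L_g); ord L₀ ≤ 2+1.
Derive L from L₀ (diff closure).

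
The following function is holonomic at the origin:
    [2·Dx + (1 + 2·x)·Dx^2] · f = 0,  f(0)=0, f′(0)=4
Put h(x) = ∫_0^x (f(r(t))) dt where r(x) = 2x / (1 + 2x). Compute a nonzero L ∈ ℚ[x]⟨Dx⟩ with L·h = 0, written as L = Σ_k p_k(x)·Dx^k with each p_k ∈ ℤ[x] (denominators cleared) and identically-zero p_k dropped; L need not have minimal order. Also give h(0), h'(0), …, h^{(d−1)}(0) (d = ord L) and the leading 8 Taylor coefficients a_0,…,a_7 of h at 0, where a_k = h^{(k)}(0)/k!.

L = (8 + 24·x)·Dx^2 + (1 + 8·x + 12·x^2)·Dx^3  (order 3).
h: a_k = 0, 0, 4, -32/3, 104/3, -128, 7744/15, -6656/3, …
ICs: h(0) = 0, h′(0) = 0, h′′(0) = 8.

f: a_k = 0, 4, -4, 16/3, -8, 64/5, -64/3, 256/7, …
h₀=f(r): pull back L_f along r ⇒ L₀.
h=∫₀ˣh₀: take L = L₀·Dx.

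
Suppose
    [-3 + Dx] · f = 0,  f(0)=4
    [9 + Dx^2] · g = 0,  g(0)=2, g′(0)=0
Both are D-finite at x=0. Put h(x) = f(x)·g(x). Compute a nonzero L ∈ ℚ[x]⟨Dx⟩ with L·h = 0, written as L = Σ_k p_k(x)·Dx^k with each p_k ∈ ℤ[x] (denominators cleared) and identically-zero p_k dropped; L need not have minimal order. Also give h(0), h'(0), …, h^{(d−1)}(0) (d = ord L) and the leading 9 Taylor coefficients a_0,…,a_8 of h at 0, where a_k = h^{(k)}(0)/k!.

L = 18 - 6·Dx + Dx^2  (order 2).
h: a_k = 8, 24, 0, -72, -108, -324/5, 0, 972/35, 729/35, …
ICs: h(0) = 8, h′(0) = 24.

f: a_k = 4, 12, 18, 18, 27/2, 81/10, 81/20, 243/140, 729/1120, …
g: a_k = 2, 0, -9, 0, 27/4, 0, -81/40, 0, 729/2240, …
Product ⇒ symmetric product L₀, ord ≤ 2.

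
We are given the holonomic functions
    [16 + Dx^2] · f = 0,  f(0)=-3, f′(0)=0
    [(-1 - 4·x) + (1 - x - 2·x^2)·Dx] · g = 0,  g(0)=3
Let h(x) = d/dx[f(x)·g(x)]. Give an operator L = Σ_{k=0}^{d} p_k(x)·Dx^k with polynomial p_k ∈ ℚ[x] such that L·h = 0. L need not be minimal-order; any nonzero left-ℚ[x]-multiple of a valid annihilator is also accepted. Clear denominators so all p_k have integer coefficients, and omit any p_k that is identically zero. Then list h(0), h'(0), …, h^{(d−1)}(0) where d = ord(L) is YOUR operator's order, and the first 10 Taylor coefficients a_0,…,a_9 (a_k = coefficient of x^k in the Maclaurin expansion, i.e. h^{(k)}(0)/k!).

f: a_k = -3, 0, 24, 0, -32, 0, 256/15, 0, -512/105, 0, …
g: a_k = 3, 3, 9, 15, 33, 63, 129, 255, 513, 1023, …
h₀=f·g: eliminate ⇒ L₀, order ≤ 2·1.
h₀' ⇒ L via d/dx closure of L₀.
L = (4 - 128·x - 192·x^2 + 256·x^3 + 256·x^4) + (-5 - 12·x + 48·x^2 + 64·x^3)·Dx + (3 - 7·x - 10·x^2 + 16·x^3 + 16·x^4)·Dx^2  (order 2).
h: a_k = -9, 90, 81, 84, 375, 5046/5, 11137/5, 179192/35, 402057/35, 8060582/315, …
ICs: h(0) = -9, h′(0) = 90.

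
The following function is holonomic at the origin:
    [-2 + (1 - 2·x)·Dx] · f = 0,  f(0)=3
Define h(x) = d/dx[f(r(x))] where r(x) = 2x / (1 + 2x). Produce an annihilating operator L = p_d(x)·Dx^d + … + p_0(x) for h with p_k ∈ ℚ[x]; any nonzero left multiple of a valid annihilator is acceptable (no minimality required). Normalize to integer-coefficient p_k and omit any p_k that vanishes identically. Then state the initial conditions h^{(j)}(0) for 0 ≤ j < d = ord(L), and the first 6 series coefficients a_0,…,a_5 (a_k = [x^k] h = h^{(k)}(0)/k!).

L = 4 + (-1 + 2·x)·Dx  (order 1).
h: a_k = 12, 48, 144, 384, 960, 2304, …
ICs: h(0) = 12.

f: a_k = 3, 6, 12, 24, 48, 96, …
h₀=f(r): pull back L_f along r ⇒ L₀.
Differentiate: ansatz ord ≤ ord L₀ ⇒ L.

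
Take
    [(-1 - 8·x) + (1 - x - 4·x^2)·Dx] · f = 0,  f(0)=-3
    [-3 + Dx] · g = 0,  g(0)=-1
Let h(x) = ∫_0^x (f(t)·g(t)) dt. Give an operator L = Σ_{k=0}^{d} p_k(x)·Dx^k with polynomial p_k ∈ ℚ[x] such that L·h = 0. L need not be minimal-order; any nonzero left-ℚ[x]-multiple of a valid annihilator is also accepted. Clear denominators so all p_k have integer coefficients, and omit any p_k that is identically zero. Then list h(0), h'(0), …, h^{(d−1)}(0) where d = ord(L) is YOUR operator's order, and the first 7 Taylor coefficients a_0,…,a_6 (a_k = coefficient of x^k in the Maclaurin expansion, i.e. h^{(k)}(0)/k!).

L = (4 + 5·x - 12·x^2)·Dx + (-1 + x + 4·x^2)·Dx^2  (order 2).
h: a_k = 0, 3, 6, 25/2, 99/4, 2073/40, 551/5, …
ICs: h(0) = 0, h′(0) = 3.

f: a_k = -3, -3, -15, -27, -87, -195, -543, …
g: a_k = -1, -3, -9/2, -9/2, -27/8, -81/40, -81/80, …
f·g: L₀ = L_f ⊗_s L_g, ord ≤ 1·1.
h=∫₀ˣh₀: take L = L₀·Dx.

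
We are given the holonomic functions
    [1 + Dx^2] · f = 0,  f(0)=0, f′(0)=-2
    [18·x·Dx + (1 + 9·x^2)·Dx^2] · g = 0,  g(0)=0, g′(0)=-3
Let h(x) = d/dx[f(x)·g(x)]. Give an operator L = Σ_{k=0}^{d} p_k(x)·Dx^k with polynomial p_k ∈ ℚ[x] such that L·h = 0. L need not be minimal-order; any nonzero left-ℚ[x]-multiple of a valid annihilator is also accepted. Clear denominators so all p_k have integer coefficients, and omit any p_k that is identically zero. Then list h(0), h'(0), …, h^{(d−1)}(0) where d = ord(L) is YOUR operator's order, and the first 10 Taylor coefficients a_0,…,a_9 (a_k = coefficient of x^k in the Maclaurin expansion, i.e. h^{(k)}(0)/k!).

L = (38998 + 738774·x^2 + 15162957·x^4 + 3032640·x^6 - 78732·x^8 - 1771470·x^10 + 531441·x^12) + (20772·x + 1033884·x^3 + 7902360·x^5 + 2624400·x^7 + 1180980·x^9 + 2125764·x^11)·Dx + (39368 + 755028·x^2 + 15369750·x^4 + 3887028·x^6 + 314928·x^8 - 1417176·x^10 + 1062882·x^12)·Dx^2 + (20772·x + 1033884·x^3 + 7902360·x^5 + 2624400·x^7 + 1180980·x^9 + 2125764·x^11)·Dx^3 + (370 + 16254·x^2 + 206793·x^4 + 854388·x^6 + 393660·x^8 + 354294·x^10 + 531441·x^12)·Dx^4  (order 4).
h: a_k = 0, 12, 0, -76, 0, 1203/2, 0, -15389/3, 0, 1354436429/30240, …
ICs: h(0) = 0, h′(0) = 12, h′′(0) = 0, h′′′(0) = -456.

f: a_k = 0, -2, 0, 1/3, 0, -1/60, 0, 1/2520, 0, -1/181440, …
g: a_k = 0, -3, 0, 9, 0, -243/5, 0, 2187/7, 0, -2187, …
f·g: L₀ = L_f ⊗_s L_g, ord ≤ 2·2.
h₀' ⇒ L via d/dx closure of L₀.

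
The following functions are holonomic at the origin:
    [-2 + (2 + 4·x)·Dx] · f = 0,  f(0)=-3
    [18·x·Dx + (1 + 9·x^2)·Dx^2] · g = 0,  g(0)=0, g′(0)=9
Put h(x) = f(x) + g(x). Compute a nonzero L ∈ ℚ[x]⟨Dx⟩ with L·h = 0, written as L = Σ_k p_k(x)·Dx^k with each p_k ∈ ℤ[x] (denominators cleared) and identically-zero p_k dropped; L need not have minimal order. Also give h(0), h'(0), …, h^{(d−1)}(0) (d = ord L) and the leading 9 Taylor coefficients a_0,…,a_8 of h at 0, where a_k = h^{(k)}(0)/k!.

f: a_k = -3, -3, 3/2, -3/2, 15/8, -21/8, 63/16, -99/16, 1287/128, …
g: a_k = 0, 9, 0, -27, 0, 729/5, 0, -6561/7, 0, …
Sum ⇒ L₀ = lclm(L_f,L_g) in ℚ(x)⟨Dx⟩.
L = (-18 - 90·x + 486·x^2 + 486·x^3)·Dx + (-21 - 72·x + 360·x^2 + 1944·x^3 + 1701·x^4)·Dx^2 + (-1 + 16·x + 54·x^2 + 198·x^3 + 567·x^4 + 486·x^5)·Dx^3  (order 3).
h: a_k = -3, 6, 3/2, -57/2, 15/8, 5727/40, 63/16, -105669/112, 1287/128, …
ICs: h(0) = -3, h′(0) = 6, h′′(0) = 3.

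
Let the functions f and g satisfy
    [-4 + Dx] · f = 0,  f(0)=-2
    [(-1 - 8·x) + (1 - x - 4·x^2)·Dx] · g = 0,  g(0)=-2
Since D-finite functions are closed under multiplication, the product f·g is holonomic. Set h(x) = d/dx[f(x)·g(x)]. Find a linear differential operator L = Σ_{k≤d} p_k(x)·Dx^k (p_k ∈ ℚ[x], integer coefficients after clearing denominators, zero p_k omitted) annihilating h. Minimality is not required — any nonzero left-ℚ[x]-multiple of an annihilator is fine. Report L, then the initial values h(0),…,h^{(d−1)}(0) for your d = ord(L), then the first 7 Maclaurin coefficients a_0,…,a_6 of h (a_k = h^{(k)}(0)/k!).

L = (34 + 48·x - 112·x^2 - 128·x^3 + 256·x^4) + (-5 + x + 40·x^2 - 64·x^4)·Dx  (order 1).
h: a_k = 20, 136, 572, 6064/3, 19532/3, 60232/3, 2698844/45, …
ICs: h(0) = 20.

f: a_k = -2, -8, -16, -64/3, -64/3, -256/15, -512/45, …
g: a_k = -2, -2, -10, -18, -58, -130, -362, …
h₀=f·g: eliminate ⇒ L₀, order ≤ 1·1.
Derive L from L₀ (diff closure).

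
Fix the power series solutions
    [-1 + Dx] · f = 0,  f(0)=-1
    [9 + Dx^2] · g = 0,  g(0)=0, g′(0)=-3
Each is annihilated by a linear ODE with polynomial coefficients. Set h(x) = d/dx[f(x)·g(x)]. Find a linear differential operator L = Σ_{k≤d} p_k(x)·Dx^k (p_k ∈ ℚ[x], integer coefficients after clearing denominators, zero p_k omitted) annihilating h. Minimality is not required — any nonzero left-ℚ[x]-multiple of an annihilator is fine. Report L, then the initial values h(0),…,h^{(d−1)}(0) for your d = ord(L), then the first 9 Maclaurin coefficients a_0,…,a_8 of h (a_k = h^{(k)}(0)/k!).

f: a_k = -1, -1, -1/2, -1/6, -1/24, -1/120, -1/720, -1/5040, -1/40320, …
g: a_k = 0, -3, 0, 9/2, 0, -81/40, 0, 243/560, 0, …
f·g: L₀ = L_f ⊗_s L_g, ord ≤ 1·2.
h₀' ⇒ L via d/dx closure of L₀.
L = 10 - 2·Dx + Dx^2  (order 2).
h: a_k = 3, 6, -9, -16, -1/2, 39/5, 83/30, -16/15, -213/280, …
ICs: h(0) = 3, h′(0) = 6.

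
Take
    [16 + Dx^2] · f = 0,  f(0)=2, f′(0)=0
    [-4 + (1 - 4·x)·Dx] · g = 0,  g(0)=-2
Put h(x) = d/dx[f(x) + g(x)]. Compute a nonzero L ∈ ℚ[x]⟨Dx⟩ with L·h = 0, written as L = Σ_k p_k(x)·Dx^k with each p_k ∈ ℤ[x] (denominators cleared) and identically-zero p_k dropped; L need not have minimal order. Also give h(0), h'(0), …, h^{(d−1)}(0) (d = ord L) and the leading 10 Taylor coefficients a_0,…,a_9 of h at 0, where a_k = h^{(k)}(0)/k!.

L = (1664 - 1024·x + 2048·x^2) + (-112 + 576·x - 768·x^2 + 1024·x^3)·Dx + (104 - 64·x + 128·x^2)·Dx^2 + (-7 + 36·x - 48·x^2 + 64·x^3)·Dx^3  (order 3).
h: a_k = -8, -96, -384, -5888/3, -10240, -738304/15, -229376, -330293248/315, -4718592, -59454275584/2835, …
ICs: h(0) = -8, h′(0) = -96, h′′(0) = -768.

f: a_k = 2, 0, -16, 0, 64/3, 0, -512/45, 0, 1024/315, 0, …
g: a_k = -2, -8, -32, -128, -512, -2048, -8192, -32768, -131072, -524288, …
Sum ⇒ L₀ = lclm(L_f,L_g) in ℚ(x)⟨Dx⟩.
h=h₀': d/dx-closure on L₀ ⇒ L.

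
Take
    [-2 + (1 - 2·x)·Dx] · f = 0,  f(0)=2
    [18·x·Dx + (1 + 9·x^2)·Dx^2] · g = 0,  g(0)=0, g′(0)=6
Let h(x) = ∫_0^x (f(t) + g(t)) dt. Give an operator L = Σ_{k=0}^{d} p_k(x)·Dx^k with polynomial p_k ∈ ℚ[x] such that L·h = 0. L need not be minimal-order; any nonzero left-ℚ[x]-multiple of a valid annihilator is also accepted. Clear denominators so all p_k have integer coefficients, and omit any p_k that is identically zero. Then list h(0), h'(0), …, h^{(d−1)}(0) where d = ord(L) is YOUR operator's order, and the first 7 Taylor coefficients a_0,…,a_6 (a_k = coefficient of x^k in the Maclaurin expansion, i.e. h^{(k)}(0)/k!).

L = (-36 + 288·x + 972·x^2)·Dx^2 + (21 - 36·x + 9·x^2 + 972·x^3)·Dx^3 + (-2 - 5·x - 45·x^3 + 162·x^4)·Dx^4  (order 4).
h: a_k = 0, 2, 5, 8/3, -1/2, 32/5, 403/15, …
ICs: h(0) = 0, h′(0) = 2, h′′(0) = 10, h′′′(0) = 16.

f: a_k = 2, 4, 8, 16, 32, 64, 128, …
g: a_k = 0, 6, 0, -18, 0, 486/5, 0, …
Weyl lclm of L_f,L_g ⇒ L₀ (ord ≤ 3).
∫: right-multiply L₀ by Dx.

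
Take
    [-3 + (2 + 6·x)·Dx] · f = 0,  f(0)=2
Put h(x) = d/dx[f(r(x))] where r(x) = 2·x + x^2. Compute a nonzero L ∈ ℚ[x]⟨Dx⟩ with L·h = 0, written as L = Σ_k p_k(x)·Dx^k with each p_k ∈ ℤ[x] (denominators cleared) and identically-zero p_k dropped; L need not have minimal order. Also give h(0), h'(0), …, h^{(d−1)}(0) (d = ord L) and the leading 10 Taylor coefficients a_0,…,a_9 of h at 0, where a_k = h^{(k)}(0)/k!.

f: a_k = 2, 3, -9/4, 27/8, -405/64, 1701/128, -15309/512, 72171/1024, -2814669/16384, 14073345/32768, …
f∘r: x↦r, Dx↦Dx/r' in L_f ⇒ L₀.
Derive L from L₀ (diff closure).
L = -2 + (-1 - 7·x - 9·x^2 - 3·x^3)·Dx  (order 1).
h: a_k = 6, -12, 54, -252, 1215, -5994, 30051, -152442, 3120849/4, -8042085/2, …
ICs: h(0) = 6.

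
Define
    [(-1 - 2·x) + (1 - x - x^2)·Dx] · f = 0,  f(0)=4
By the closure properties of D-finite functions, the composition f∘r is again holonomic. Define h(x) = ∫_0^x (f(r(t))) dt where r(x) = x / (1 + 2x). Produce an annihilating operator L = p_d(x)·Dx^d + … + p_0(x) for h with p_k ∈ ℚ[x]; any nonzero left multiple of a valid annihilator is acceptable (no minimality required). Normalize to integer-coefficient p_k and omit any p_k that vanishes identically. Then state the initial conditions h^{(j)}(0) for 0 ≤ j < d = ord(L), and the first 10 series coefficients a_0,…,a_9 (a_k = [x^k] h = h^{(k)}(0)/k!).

L = (-1 - 4·x)·Dx + (1 + 5·x + 7·x^2 + 2·x^3)·Dx^2  (order 2).
h: a_k = 0, 4, 2, 0, -1, 12/5, -16/3, 12, -55/2, 64, …
ICs: h(0) = 0, h′(0) = 4.

f: a_k = 4, 4, 8, 12, 20, 32, 52, 84, 136, 220, …
f∘r: x↦r, Dx↦Dx/r' in L_f ⇒ L₀.
h=∫h₀ ⇒ L = L₀·Dx.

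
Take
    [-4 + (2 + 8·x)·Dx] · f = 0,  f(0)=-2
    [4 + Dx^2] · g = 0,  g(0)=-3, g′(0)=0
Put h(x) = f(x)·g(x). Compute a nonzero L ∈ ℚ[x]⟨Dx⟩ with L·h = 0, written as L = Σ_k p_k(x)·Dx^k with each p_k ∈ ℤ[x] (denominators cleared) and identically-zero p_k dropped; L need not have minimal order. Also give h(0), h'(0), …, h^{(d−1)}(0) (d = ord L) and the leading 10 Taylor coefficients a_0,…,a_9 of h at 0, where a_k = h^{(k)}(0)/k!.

L = (16 + 32·x + 64·x^2) + (-4 - 16·x)·Dx + (1 + 8·x + 16·x^2)·Dx^2  (order 2).
h: a_k = 6, 12, -24, 0, -32, 128, -5888/15, 18944/15, -438784/105, 493568/35, …
ICs: h(0) = 6, h′(0) = 12.

f: a_k = -2, -4, 4, -8, 20, -56, 168, -528, 1716, -5720, …
g: a_k = -3, 0, 6, 0, -2, 0, 4/15, 0, -2/105, 0, …
Product ⇒ symmetric product L₀, ord ≤ 2.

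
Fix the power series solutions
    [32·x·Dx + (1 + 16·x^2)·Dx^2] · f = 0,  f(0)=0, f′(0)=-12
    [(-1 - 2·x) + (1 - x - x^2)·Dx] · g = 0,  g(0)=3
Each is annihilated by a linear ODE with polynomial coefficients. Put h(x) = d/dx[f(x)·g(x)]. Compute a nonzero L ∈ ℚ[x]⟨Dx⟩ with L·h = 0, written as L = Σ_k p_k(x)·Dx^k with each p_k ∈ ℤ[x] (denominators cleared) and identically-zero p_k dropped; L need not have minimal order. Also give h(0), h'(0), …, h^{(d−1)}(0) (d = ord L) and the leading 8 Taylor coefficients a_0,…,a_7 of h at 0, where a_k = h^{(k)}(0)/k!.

L = (-58 + 3360·x^2 + 6144·x^3 + 9216·x^4) + (19 + 70·x - 528·x^2 + 352·x^3 + 6144·x^4 + 6144·x^5)·Dx + (-1 - 15·x - 47·x^2 - 176·x^3 - 448·x^4 + 1024·x^5 + 768·x^6)·Dx^2  (order 2).
h: a_k = -36, -72, 360, 336, -8196, -46656/5, 625476/5, 4568352/35, …
ICs: h(0) = -36, h′(0) = -72.

f: a_k = 0, -12, 0, 64, 0, -3072/5, 0, 49152/7, …
g: a_k = 3, 3, 6, 9, 15, 24, 39, 63, …
h₀=f·g: eliminate ⇒ L₀, order ≤ 2·1.
Differentiate: ansatz ord ≤ ord L₀ ⇒ L.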